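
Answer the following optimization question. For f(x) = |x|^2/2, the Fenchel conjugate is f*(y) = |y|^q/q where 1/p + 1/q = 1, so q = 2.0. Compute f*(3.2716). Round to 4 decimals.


The conjugate exponent q satisfies 1/p + 1/q = 1.
p = 2, so q = 2/(2 - 1) = 2.0
|y|^q = 3.2716^2.0 = 10.7034
f*(3.2716) = 10.7034 / 2.0 = 5.3517


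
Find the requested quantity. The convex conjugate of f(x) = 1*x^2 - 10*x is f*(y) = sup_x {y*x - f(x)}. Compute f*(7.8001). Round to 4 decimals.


f*(y) = sup_x {y*x - a*x^2 - b*x} = sup_x {(y-b)*x - a*x^2}
FOC: (y - b) - 2a*x = 0 => x* = (y - b)/(2a)
x* = (7.8001 + 10)/(2*1) = 8.9001
f*(7.8001) = (y-b)^2/(4a) = (7.8001 + 10)^2/(4*1)
= 316.8436/4 = 79.2109


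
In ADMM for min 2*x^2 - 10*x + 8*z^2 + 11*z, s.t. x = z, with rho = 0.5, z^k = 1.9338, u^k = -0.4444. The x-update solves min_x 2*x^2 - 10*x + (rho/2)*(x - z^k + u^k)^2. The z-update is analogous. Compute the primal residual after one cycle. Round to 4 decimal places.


ADMM iteration with rho = 0.5, z^k = 1.9338, u^k = -0.4444
Step 1: x-update.
Minimize 2*x^2 - 10*x + (0.5/2)*(x - 1.9338 - 0.4444)^2
FOC: (2*2 + 0.5)*x = 10 + 0.5*(1.9338 + 0.4444)
x^{k+1} = 2.4865
Step 2: z-update.
Minimize 8*z^2 + 11*z + (0.5/2)*(2.4865 - z - 0.4444)^2
FOC: (2*8 + 0.5)*z = -11 + 0.5*(2.4865 - 0.4444)
z^{k+1} = -0.6048
Step 3: u-update.
u^{k+1} = -0.4444 + 2.4865 + 0.6048 = 2.6469
Step 4: Primal residual = |2.4865 + 0.6048| = 3.0913


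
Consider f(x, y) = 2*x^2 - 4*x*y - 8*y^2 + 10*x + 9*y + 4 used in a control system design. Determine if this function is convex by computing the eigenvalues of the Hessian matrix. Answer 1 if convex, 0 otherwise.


The Hessian of f(x,y) = 2*x^2 - 4*x*y - 8*y^2 + 10*x + 9*y + 4 is:
H = [[4, -4], [-4, -16]]
Trace = 4 - 16 = -12
Determinant = 4*-16 - (-4)^2 = -80
Discriminant = (-12)^2 - 4*-80 = 464.0
Eigenvalues: lambda_1 = -16.7703, lambda_2 = 4.7703
The function is not convex.

0


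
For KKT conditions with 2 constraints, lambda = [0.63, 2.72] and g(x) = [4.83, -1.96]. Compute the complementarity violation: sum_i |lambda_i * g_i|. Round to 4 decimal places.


KKT complementary slackness check:
lambda_1 * g_1 = 0.63 * 4.83 = 3.0429
lambda_2 * g_2 = 2.72 * -1.96 = -5.3312
Total violation = 3.0429 + 5.3312 = 8.3741


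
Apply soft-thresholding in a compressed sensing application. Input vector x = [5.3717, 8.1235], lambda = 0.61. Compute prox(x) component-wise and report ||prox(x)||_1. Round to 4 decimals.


Soft-thresholding with lambda = 0.61:
prox(5.3717) = sign(5.3717)*max(|5.3717| - 0.61, 0) = 4.7617
prox(8.1235) = sign(8.1235)*max(|8.1235| - 0.61, 0) = 7.5135
prox(x) = [4.7617, 7.5135]
||prox(x)||_1 = 4.7617 + 7.5135 = 12.2752


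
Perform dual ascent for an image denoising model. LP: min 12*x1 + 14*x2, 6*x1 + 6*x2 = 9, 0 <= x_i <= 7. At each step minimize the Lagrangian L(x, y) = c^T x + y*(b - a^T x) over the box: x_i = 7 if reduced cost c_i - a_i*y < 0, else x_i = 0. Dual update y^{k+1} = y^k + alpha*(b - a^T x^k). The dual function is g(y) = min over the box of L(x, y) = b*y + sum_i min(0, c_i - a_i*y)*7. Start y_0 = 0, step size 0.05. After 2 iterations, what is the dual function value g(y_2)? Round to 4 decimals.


Dual ascent for LP: min 12*x1 + 14*x2, 6*x1 + 6*x2 = 9, 0 <= x_i <= 7
Step 1: y^k = 0.0, reduced costs: (12.0, 14.0)
  x^k = (0.0, 0.0), subgradient = b - a^T x = 9.0
  y^{k+1} = 0.0 + 0.05*9.0 = 0.45
Step 2: y^k = 0.45, reduced costs: (9.3, 11.3)
  x^k = (0.0, 0.0), subgradient = b - a^T x = 9.0
  y^{k+1} = 0.45 + 0.05*9.0 = 0.9
Dual objective at y_2 = 0.9: reduced costs (6.6, 8.6), box minimizer x = (0.0, 0.0)
g(y_2) = b*y + (c1 - a1*y)*x1 + (c2 - a2*y)*x2 = 9*0.9 + 6.6*0.0 + 8.6*0.0 = 8.1 + 0.0 + 0.0 = 8.1


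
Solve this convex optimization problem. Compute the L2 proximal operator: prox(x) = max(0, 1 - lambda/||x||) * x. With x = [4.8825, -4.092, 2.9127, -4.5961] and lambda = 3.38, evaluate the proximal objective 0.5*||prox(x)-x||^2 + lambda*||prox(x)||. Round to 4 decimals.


Step 1: Compute ||x||.
||x|| = 8.378
Step 2: Compute scaling factor.
scale = max(0, 1 - 3.38/8.378) = 0.5966
Step 3: prox(x) = [2.9127, -2.4411, 1.7376, -2.7419]
||prox(x)|| = 4.998
Step 4: Proximal objective.
0.5*||prox-x||^2 = 5.7122
lambda*||prox|| = 16.8932
Total = 22.6055


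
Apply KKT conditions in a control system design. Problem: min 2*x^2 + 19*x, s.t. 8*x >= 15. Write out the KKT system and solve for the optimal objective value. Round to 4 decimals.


Step 1: Try lambda = 0 (constraint inactive).
x_unc = -19/(2*2) = -4.75
Check: 8*-4.75 = -38.0 < 15 -- violated!
Step 2: Constraint must be active: 8*x = 15
x* = 15/8 = 1.875
lambda = (2*2*1.875 + 19)/8 = 3.3125
Step 3: Compute optimal value.
f(x*) = 2*1.875^2 + 19*1.875 = 42.6563


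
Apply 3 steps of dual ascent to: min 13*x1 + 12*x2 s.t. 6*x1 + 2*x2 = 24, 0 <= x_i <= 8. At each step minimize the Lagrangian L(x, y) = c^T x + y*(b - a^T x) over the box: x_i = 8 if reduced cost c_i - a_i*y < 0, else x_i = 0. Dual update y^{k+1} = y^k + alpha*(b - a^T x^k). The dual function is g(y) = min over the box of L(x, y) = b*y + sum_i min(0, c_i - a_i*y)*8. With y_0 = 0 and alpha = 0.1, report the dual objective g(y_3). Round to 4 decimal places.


Dual ascent for LP: min 13*x1 + 12*x2, 6*x1 + 2*x2 = 24, 0 <= x_i <= 8
Step 1: y^k = 0.0, reduced costs: (13.0, 12.0)
  x^k = (0.0, 0.0), subgradient = b - a^T x = 24.0
  y^{k+1} = 0.0 + 0.1*24.0 = 2.4
Step 2: y^k = 2.4, reduced costs: (-1.4, 7.2)
  x^k = (8.0, 0.0), subgradient = b - a^T x = -24.0
  y^{k+1} = 2.4 + 0.1*-24.0 = -0.0
Step 3: y^k = -0.0, reduced costs: (13.0, 12.0)
  x^k = (0.0, 0.0), subgradient = b - a^T x = 24.0
  y^{k+1} = -0.0 + 0.1*24.0 = 2.4
Dual objective at y_3 = 2.4: reduced costs (-1.4, 7.2), box minimizer x = (8.0, 0.0)
g(y_3) = b*y + (c1 - a1*y)*x1 + (c2 - a2*y)*x2 = 24*2.4 + (-1.4)*8.0 + 7.2*0.0 = 57.6 - 11.2 + 0.0 = 46.4


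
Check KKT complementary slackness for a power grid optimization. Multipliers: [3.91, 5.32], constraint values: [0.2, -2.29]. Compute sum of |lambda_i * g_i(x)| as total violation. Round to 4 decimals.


KKT complementary slackness check:
lambda_1 * g_1 = 3.91 * 0.2 = 0.782
lambda_2 * g_2 = 5.32 * -2.29 = -12.1828
Total violation = 0.782 + 12.1828 = 12.9648


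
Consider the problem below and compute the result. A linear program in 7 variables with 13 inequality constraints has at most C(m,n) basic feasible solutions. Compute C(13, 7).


Each vertex corresponds to some choice of n active constraints out of m, so the number of vertices is at most C(m, n) = m! / (n!(m-n)!).
m = 13, n = 7
Numerator: 13 * 12 * 11 * 10 * 9 * 8 * 7
Denominator: 7! = 5040
C(13, 7) = 1716


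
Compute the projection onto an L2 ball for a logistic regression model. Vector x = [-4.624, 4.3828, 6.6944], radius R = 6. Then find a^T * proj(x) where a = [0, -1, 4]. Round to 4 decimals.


Step 1: Compute ||x|| (intermediates to 6 decimals).
||x|| = sqrt((-4.624)^2 + 4.3828^2 + 6.6944^2) = 9.241499
Step 2: Project.
Since ||x|| > R, scale = R/||x|| = 6/9.241499 = 0.649245, proj(x) = scale * x
proj(x) = [-3.002109, 2.845511, 4.346306]
Step 3: Dot product.
a^T * proj(x) = 0*(-3.002109) - 1*2.845511 + 4*4.346306 = 14.5397


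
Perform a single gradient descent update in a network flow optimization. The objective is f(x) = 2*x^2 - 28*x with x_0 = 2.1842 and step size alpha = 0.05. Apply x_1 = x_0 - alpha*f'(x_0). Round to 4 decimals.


We compute the gradient at x_0 and apply the update.
f'(x) = 4*x - 28
f'(2.1842) = 4*2.1842 - 28 = -19.2632
x_1 = 2.1842 - 0.05*-19.2632 = 3.1474


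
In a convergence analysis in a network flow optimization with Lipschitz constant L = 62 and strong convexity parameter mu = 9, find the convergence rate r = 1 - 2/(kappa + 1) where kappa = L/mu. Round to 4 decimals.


Step 1: Compute the condition number.
kappa = L/mu = 62/9 = 6.8889
Step 2: Compute the convergence rate.
r = 1 - 2/(kappa + 1) = 1 - 2*mu/(L + mu) = (L - mu)/(L + mu) = 53/71 = 0.7465


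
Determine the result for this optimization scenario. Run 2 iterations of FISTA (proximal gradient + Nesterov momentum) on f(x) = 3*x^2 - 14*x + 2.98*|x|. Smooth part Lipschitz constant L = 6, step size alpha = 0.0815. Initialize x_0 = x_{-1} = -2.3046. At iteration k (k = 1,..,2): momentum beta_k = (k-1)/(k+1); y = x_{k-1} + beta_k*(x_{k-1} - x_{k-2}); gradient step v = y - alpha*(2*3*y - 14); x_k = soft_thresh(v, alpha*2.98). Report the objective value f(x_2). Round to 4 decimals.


FISTA on f(x) = 3*x^2 - 14*x + 2.98*|x|
L = 6, alpha = 0.0815
Iteration 1: beta = 0.0, y = -2.3046 + 0.0*(-2.3046 + 2.3046) = -2.3046
  grad(y) = -27.8276, v = y - alpha*grad = -0.0367
  prox(v) = soft_thresh(-0.0367, 0.2429) = 0.0
Iteration 2: beta = 0.3333, y = 0.0 + 0.3333*(0.0 + 2.3046) = 0.7682
  grad(y) = -9.3908, v = y - alpha*grad = 1.5336
  prox(v) = soft_thresh(1.5336, 0.2429) = 1.2907
f(x_2) = 3*1.2907^2 - 14*1.2907 + 2.98*|1.2907| = -9.2257


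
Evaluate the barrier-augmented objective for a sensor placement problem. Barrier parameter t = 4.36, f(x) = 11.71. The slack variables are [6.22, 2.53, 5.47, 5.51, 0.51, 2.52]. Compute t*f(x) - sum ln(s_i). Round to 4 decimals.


Step 1: Compute log-barrier.
ln values: [1.8278, 0.9282, 1.6993, 1.7066, -0.6733, 0.9243]
phi = -(1.8278 + 0.9282 + 1.6993 + 1.7066 - 0.6733 + 0.9243) = -6.4127
Step 2: Compute augmented objective.
t*f(x) = 4.36*11.71 = 51.0556
Total = 51.0556 - 6.4127 = 44.6429


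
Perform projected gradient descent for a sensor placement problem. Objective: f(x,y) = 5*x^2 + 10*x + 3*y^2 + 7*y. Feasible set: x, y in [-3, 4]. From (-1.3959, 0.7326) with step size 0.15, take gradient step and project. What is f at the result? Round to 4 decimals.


Step 1: Compute gradient at (-1.3959, 0.7326).
grad_x = 2*5*-1.3959 + 10 = -3.959
grad_y = 2*3*0.7326 + 7 = 11.3956
Step 2: Gradient step.
x_raw = -1.3959 - 0.15*-3.959 = -0.8021
y_raw = 0.7326 - 0.15*11.3956 = -0.9767
Step 3: Project onto [-3, 4].
x_proj = clip(-0.8021) = -0.8021
y_proj = clip(-0.9767) = -0.9767
Step 4: Evaluate f.
f(-0.8021, -0.9767) = -8.7792


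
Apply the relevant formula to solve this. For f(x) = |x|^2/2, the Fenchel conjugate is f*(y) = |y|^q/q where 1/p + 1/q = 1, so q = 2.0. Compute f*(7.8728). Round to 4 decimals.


The conjugate exponent q satisfies 1/p + 1/q = 1.
p = 2, so q = 2/(2 - 1) = 2.0
|y|^q = 7.8728^2.0 = 61.981
f*(7.8728) = 61.981 / 2.0 = 30.9905


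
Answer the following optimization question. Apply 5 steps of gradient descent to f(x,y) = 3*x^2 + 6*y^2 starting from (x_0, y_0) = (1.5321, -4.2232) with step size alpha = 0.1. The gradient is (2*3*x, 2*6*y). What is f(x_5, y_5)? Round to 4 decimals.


Gradient descent on f(x,y) = 3*x^2 + 6*y^2.
Starting point: (1.5321, -4.2232), alpha = 0.1
Step 1: grad_x = 2*3*1.5321 = 9.1926, grad_y = 2*6*-4.2232 = -50.6784
  x_1 = 1.5321 - 0.1*9.1926 = 0.6128
  y_1 = -4.2232 - 0.1*-50.6784 = 0.8446
Step 2: grad_x = 2*3*0.6128 = 3.677, grad_y = 2*6*0.8446 = 10.1357
  x_2 = 0.6128 - 0.1*3.677 = 0.2451
  y_2 = 0.8446 - 0.1*10.1357 = -0.1689
Step 3: grad_x = 2*3*0.2451 = 1.4708, grad_y = 2*6*-0.1689 = -2.0271
  x_3 = 0.2451 - 0.1*1.4708 = 0.0981
  y_3 = -0.1689 - 0.1*-2.0271 = 0.0338
Step 4: grad_x = 2*3*0.0981 = 0.5883, grad_y = 2*6*0.0338 = 0.4054
  x_4 = 0.0981 - 0.1*0.5883 = 0.0392
  y_4 = 0.0338 - 0.1*0.4054 = -0.0068
Step 5: grad_x = 2*3*0.0392 = 0.2353, grad_y = 2*6*-0.0068 = -0.0811
  x_5 = 0.0392 - 0.1*0.2353 = 0.0157
  y_5 = -0.0068 - 0.1*-0.0811 = 0.0014
f(0.0157, 0.0014) = 3*0.0157^2 + 6*0.0014^2 = 0.0007


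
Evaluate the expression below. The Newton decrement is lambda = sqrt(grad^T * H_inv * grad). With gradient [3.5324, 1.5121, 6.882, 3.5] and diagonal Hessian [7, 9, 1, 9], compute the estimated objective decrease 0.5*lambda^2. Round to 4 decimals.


Step 1: H is diagonal, so H^(-1) * g = [0.5046, 0.168, 6.882, 0.3889].
Step 2: g^T H^(-1) g = sum_i g_i^2 / H_ii
  = (3.5324)^2/7 + (1.5121)^2/9 + (6.882)^2/1 + (3.5)^2/9
  = 1.7825 + 0.254 + 47.3619 + 1.3611 = 50.7596
Step 3: Objective decrease = 0.5 * g^T H^(-1) g = 25.3798


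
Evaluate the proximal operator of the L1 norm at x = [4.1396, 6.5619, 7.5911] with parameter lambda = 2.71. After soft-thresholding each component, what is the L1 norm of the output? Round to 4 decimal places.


Soft-thresholding with lambda = 2.71:
prox(4.1396) = sign(4.1396)*max(|4.1396| - 2.71, 0) = 1.4296
prox(6.5619) = sign(6.5619)*max(|6.5619| - 2.71, 0) = 3.8519
prox(7.5911) = sign(7.5911)*max(|7.5911| - 2.71, 0) = 4.8811
prox(x) = [1.4296, 3.8519, 4.8811]
||prox(x)||_1 = 1.4296 + 3.8519 + 4.8811 = 10.1626


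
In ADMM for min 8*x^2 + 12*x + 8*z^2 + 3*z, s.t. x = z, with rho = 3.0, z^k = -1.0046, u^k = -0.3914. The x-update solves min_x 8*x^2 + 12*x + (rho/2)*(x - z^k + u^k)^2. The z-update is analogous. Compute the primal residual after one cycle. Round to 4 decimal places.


ADMM iteration with rho = 3.0, z^k = -1.0046, u^k = -0.3914
Step 1: x-update.
Minimize 8*x^2 + 12*x + (3.0/2)*(x + 1.0046 - 0.3914)^2
FOC: (2*8 + 3.0)*x = -12 + 3.0*(-1.0046 + 0.3914)
x^{k+1} = -0.7284
Step 2: z-update.
Minimize 8*z^2 + 3*z + (3.0/2)*(-0.7284 - z - 0.3914)^2
FOC: (2*8 + 3.0)*z = -3 + 3.0*(-0.7284 - 0.3914)
z^{k+1} = -0.3347
Step 3: u-update.
u^{k+1} = -0.3914 - 0.7284 + 0.3347 = -0.7851
Step 4: Primal residual = |-0.7284 + 0.3347| = 0.3937


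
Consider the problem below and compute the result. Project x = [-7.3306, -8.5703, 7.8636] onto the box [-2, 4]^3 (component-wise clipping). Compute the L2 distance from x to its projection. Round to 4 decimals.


Project each component onto [-2, 4].
clip(-7.3306) = -2.0, clip(-8.5703) = -2.0, clip(7.8636) = 4.0
Projection = [-2.0, -2.0, 4.0]
Squared diffs: [28.4153, 43.1688, 14.9274]
Distance = sqrt(86.5115) = 9.3012


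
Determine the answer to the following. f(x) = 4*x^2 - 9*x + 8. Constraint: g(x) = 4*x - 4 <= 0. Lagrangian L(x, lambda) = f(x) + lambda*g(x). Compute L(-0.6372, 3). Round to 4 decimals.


Step 1: Evaluate f(x).
f(-0.6372) = 4*(-0.6372)^2 - 9*(-0.6372) + 8 = 15.3589
Step 2: Evaluate g(x).
g(-0.6372) = 4*-0.6372 - 4 = -6.5488
Step 3: Compute Lagrangian.
L = 15.3589 + 3*-6.5488 = -4.2875


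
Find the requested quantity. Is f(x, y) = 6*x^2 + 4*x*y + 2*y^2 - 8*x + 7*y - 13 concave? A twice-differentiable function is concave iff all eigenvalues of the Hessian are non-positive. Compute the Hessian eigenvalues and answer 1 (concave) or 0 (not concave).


The Hessian of f(x,y) = 6*x^2 + 4*x*y + 2*y^2 - 8*x + 7*y - 13 is:
H = [[12, 4], [4, 4]]
Trace = 12 + 4 = 16
Determinant = 12*4 - (4)^2 = 32
Discriminant = (16)^2 - 4*32 = 128.0
Eigenvalues: lambda_1 = 2.3431, lambda_2 = 13.6569
The function is not concave.

0


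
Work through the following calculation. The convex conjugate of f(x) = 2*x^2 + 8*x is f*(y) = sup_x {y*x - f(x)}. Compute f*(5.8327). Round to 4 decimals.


f*(y) = sup_x {y*x - a*x^2 - b*x} = sup_x {(y-b)*x - a*x^2}
FOC: (y - b) - 2a*x = 0 => x* = (y - b)/(2a)
x* = (5.8327 - 8)/(2*2) = -0.5418
f*(5.8327) = (y-b)^2/(4a) = (5.8327 - 8)^2/(4*2)
= 4.6972/8 = 0.5871


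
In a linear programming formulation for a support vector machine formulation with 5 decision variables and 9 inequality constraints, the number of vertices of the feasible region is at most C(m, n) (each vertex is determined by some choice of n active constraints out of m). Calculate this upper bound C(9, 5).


Each vertex corresponds to some choice of n active constraints out of m, so the number of vertices is at most C(m, n) = m! / (n!(m-n)!).
m = 9, n = 5
Numerator: 9 * 8 * 7 * 6 * 5
Denominator: 5! = 120
C(9, 5) = 126


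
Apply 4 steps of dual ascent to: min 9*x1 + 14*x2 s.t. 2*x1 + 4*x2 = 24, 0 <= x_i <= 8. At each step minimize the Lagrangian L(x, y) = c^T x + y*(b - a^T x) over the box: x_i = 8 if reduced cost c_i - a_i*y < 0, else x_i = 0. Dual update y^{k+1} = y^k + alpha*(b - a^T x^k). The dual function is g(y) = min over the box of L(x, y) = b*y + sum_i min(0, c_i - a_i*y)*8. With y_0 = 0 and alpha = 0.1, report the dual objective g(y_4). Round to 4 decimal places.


Dual ascent for LP: min 9*x1 + 14*x2, 2*x1 + 4*x2 = 24, 0 <= x_i <= 8
Step 1: y^k = 0.0, reduced costs: (9.0, 14.0)
  x^k = (0.0, 0.0), subgradient = b - a^T x = 24.0
  y^{k+1} = 0.0 + 0.1*24.0 = 2.4
Step 2: y^k = 2.4, reduced costs: (4.2, 4.4)
  x^k = (0.0, 0.0), subgradient = b - a^T x = 24.0
  y^{k+1} = 2.4 + 0.1*24.0 = 4.8
Step 3: y^k = 4.8, reduced costs: (-0.6, -5.2)
  x^k = (8.0, 8.0), subgradient = b - a^T x = -24.0
  y^{k+1} = 4.8 + 0.1*-24.0 = 2.4
Step 4: y^k = 2.4, reduced costs: (4.2, 4.4)
  x^k = (0.0, 0.0), subgradient = b - a^T x = 24.0
  y^{k+1} = 2.4 + 0.1*24.0 = 4.8
Dual objective at y_4 = 4.8: reduced costs (-0.6, -5.2), box minimizer x = (8.0, 8.0)
g(y_4) = b*y + (c1 - a1*y)*x1 + (c2 - a2*y)*x2 = 24*4.8 + (-0.6)*8.0 + (-5.2)*8.0 = 115.2 - 4.8 - 41.6 = 68.8


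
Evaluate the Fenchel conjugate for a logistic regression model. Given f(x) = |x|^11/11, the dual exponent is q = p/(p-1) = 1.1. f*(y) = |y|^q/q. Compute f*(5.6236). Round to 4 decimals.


The conjugate exponent q satisfies 1/p + 1/q = 1.
p = 11, so q = 11/(11 - 1) = 1.1
|y|^q = 5.6236^1.1 = 6.6837
f*(5.6236) = 6.6837 / 1.1 = 6.0761


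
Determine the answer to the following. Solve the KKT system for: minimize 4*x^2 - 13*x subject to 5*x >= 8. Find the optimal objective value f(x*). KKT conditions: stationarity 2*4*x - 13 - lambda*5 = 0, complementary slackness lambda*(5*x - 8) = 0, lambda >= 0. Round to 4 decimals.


Step 1: Try lambda = 0 (constraint inactive).
Stationarity: 2*4*x - 13 = 0
x* = 13/(2*4) = 1.625
Check constraint: 5*1.625 = 8.125 >= 8 -- satisfied.
Step 2: Compute optimal value.
f(x*) = 4*1.625^2 - 13*1.625 = -10.5625


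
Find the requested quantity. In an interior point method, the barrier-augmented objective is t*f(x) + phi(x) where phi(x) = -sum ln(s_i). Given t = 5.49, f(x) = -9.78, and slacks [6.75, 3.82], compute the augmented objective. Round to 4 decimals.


Step 1: Compute log-barrier.
ln values: [1.9095, 1.3403]
phi = -(1.9095 + 1.3403) = -3.2498
Step 2: Compute augmented objective.
t*f(x) = 5.49*-9.78 = -53.6922
Total = -53.6922 - 3.2498 = -56.942


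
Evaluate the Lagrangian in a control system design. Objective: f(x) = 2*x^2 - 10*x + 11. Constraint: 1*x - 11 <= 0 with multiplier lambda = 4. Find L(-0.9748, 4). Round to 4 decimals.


Step 1: Evaluate f(x).
f(-0.9748) = 2*(-0.9748)^2 - 10*(-0.9748) + 11 = 22.6485
Step 2: Evaluate g(x).
g(-0.9748) = 1*-0.9748 - 11 = -11.9748
Step 3: Compute Lagrangian.
L = 22.6485 + 4*-11.9748 = -25.2507


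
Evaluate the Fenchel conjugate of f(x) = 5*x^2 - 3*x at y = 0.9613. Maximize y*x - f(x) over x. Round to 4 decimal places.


f*(y) = sup_x {y*x - a*x^2 - b*x} = sup_x {(y-b)*x - a*x^2}
FOC: (y - b) - 2a*x = 0 => x* = (y - b)/(2a)
x* = (0.9613 + 3)/(2*5) = 0.3961
f*(0.9613) = (y-b)^2/(4a) = (0.9613 + 3)^2/(4*5)
= 15.6919/20 = 0.7846


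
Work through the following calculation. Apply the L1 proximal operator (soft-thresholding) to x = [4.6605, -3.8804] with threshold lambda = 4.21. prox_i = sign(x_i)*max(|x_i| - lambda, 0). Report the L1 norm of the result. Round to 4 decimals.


Soft-thresholding with lambda = 4.21:
prox(4.6605) = sign(4.6605)*max(|4.6605| - 4.21, 0) = 0.4505
prox(-3.8804) = sign(-3.8804)*max(|-3.8804| - 4.21, 0) = 0.0
prox(x) = [0.4505, 0.0]
||prox(x)||_1 = 0.4505 + 0.0 = 0.4505


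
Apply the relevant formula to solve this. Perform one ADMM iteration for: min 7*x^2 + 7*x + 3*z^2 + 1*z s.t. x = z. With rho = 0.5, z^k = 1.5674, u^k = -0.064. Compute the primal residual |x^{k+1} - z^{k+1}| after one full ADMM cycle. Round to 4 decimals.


ADMM iteration with rho = 0.5, z^k = 1.5674, u^k = -0.064
Step 1: x-update.
Minimize 7*x^2 + 7*x + (0.5/2)*(x - 1.5674 - 0.064)^2
FOC: (2*7 + 0.5)*x = -7 + 0.5*(1.5674 + 0.064)
x^{k+1} = -0.4265
Step 2: z-update.
Minimize 3*z^2 + 1*z + (0.5/2)*(-0.4265 - z - 0.064)^2
FOC: (2*3 + 0.5)*z = -1 + 0.5*(-0.4265 - 0.064)
z^{k+1} = -0.1916
Step 3: u-update.
u^{k+1} = -0.064 - 0.4265 + 0.1916 = -0.2989
Step 4: Primal residual = |-0.4265 + 0.1916| = 0.2349


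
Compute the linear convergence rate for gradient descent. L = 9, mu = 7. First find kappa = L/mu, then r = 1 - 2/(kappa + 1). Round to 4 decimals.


Step 1: Compute the condition number.
kappa = L/mu = 9/7 = 1.2857
Step 2: Compute the convergence rate.
r = 1 - 2/(kappa + 1) = 1 - 2*mu/(L + mu) = (L - mu)/(L + mu) = 2/16 = 0.125


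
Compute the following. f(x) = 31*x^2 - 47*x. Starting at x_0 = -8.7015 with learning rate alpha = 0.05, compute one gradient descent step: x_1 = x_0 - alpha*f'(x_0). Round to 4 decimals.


We compute the gradient at x_0 and apply the update.
f'(x) = 62*x - 47
f'(-8.7015) = 62*-8.7015 - 47 = -586.493
x_1 = -8.7015 - 0.05*-586.493 = 20.6232


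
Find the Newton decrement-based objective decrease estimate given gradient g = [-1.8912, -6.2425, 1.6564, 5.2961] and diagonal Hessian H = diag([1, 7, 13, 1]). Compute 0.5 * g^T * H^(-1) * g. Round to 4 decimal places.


Step 1: H is diagonal, so H^(-1) * g = [-1.8912, -0.8918, 0.1274, 5.2961].
Step 2: g^T H^(-1) g = sum_i g_i^2 / H_ii
  = (-1.8912)^2/1 + (-6.2425)^2/7 + (1.6564)^2/13 + (5.2961)^2/1
  = 3.5766 + 5.567 + 0.2111 + 28.0487 = 37.4033
Step 3: Objective decrease = 0.5 * g^T H^(-1) g = 18.7017


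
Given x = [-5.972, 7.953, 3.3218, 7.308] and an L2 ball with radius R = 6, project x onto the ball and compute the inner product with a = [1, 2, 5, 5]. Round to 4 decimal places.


Step 1: Compute ||x|| (intermediates to 6 decimals).
||x|| = sqrt((-5.972)^2 + 7.953^2 + 3.3218^2 + 7.308^2) = 12.781088
Step 2: Project.
Since ||x|| > R, scale = R/||x|| = 6/12.781088 = 0.469444, proj(x) = scale * x
proj(x) = [-2.80352, 3.733488, 1.559399, 3.430697]
Step 3: Dot product.
a^T * proj(x) = 1*(-2.80352) + 2*3.733488 + 5*1.559399 + 5*3.430697 = 29.6139


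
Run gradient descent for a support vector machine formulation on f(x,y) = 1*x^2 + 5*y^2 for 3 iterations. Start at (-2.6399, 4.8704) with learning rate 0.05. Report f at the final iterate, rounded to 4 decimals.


Gradient descent on f(x,y) = 1*x^2 + 5*y^2.
Starting point: (-2.6399, 4.8704), alpha = 0.05
Step 1: grad_x = 2*1*-2.6399 = -5.2798, grad_y = 2*5*4.8704 = 48.704
  x_1 = -2.6399 - 0.05*-5.2798 = -2.3759
  y_1 = 4.8704 - 0.05*48.704 = 2.4352
Step 2: grad_x = 2*1*-2.3759 = -4.7518, grad_y = 2*5*2.4352 = 24.352
  x_2 = -2.3759 - 0.05*-4.7518 = -2.1383
  y_2 = 2.4352 - 0.05*24.352 = 1.2176
Step 3: grad_x = 2*1*-2.1383 = -4.2766, grad_y = 2*5*1.2176 = 12.176
  x_3 = -2.1383 - 0.05*-4.2766 = -1.9245
  y_3 = 1.2176 - 0.05*12.176 = 0.6088
f(-1.9245, 0.6088) = 1*(-1.9245)^2 + 5*0.6088^2 = 5.5568


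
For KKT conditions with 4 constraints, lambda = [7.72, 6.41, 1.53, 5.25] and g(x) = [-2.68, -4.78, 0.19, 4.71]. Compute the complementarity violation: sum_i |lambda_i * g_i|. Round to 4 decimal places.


KKT complementary slackness check:
lambda_1 * g_1 = 7.72 * -2.68 = -20.6896
lambda_2 * g_2 = 6.41 * -4.78 = -30.6398
lambda_3 * g_3 = 1.53 * 0.19 = 0.2907
lambda_4 * g_4 = 5.25 * 4.71 = 24.7275
Total violation = 20.6896 + 30.6398 + 0.2907 + 24.7275 = 76.3476


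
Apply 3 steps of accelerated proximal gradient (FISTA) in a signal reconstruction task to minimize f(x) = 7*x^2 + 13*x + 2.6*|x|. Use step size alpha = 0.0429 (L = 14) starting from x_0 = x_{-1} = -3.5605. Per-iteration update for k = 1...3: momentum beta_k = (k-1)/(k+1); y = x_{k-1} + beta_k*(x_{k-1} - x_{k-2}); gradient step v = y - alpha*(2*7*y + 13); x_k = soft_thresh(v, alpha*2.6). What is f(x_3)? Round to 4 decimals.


FISTA on f(x) = 7*x^2 + 13*x + 2.6*|x|
L = 14, alpha = 0.0429
Iteration 1: beta = 0.0, y = -3.5605 + 0.0*(-3.5605 + 3.5605) = -3.5605
  grad(y) = -36.847, v = y - alpha*grad = -1.9798
  prox(v) = soft_thresh(-1.9798, 0.1115) = -1.8682
Iteration 2: beta = 0.3333, y = -1.8682 + 0.3333*(-1.8682 + 3.5605) = -1.3041
  grad(y) = -5.2578, v = y - alpha*grad = -1.0786
  prox(v) = soft_thresh(-1.0786, 0.1115) = -0.967
Iteration 3: beta = 0.5, y = -0.967 + 0.5*(-0.967 + 1.8682) = -0.5164
  grad(y) = 5.7699, v = y - alpha*grad = -0.764
  prox(v) = soft_thresh(-0.764, 0.1115) = -0.6524
f(x_3) = 7*(-0.6524)^2 + 13*(-0.6524) + 2.6*|-0.6524| = -3.8056


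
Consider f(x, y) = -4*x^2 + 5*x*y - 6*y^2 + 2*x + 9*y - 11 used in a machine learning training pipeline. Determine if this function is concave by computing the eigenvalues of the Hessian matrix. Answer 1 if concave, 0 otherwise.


The Hessian of f(x,y) = -4*x^2 + 5*x*y - 6*y^2 + 2*x + 9*y - 11 is:
H = [[-8, 5], [5, -12]]
Trace = -8 - 12 = -20
Determinant = -8*-12 - (5)^2 = 71
Discriminant = (-20)^2 - 4*71 = 116.0
Eigenvalues: lambda_1 = -15.3852, lambda_2 = -4.6148
The function is concave.

1


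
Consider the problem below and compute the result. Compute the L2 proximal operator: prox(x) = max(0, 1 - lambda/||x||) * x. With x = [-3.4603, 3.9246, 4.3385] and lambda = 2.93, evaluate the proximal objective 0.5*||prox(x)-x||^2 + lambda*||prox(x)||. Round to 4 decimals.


Step 1: Compute ||x||.
||x|| = 6.797
Step 2: Compute scaling factor.
scale = max(0, 1 - 2.93/6.797) = 0.5689
Step 3: prox(x) = [-1.9687, 2.2328, 2.4683]
||prox(x)|| = 3.867
Step 4: Proximal objective.
0.5*||prox-x||^2 = 4.2925
lambda*||prox|| = 11.3303
Total = 15.6227


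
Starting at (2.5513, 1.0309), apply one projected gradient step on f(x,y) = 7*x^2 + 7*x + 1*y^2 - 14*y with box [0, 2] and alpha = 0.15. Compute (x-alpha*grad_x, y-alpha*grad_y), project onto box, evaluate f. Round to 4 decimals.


Step 1: Compute gradient at (2.5513, 1.0309).
grad_x = 2*7*2.5513 + 7 = 42.7182
grad_y = 2*1*1.0309 - 14 = -11.9382
Step 2: Gradient step.
x_raw = 2.5513 - 0.15*42.7182 = -3.8564
y_raw = 1.0309 - 0.15*-11.9382 = 2.8216
Step 3: Project onto [0, 2].
x_proj = clip(-3.8564) = 0.0
y_proj = clip(2.8216) = 2.0
Step 4: Evaluate f.
f(0.0, 2.0) = -24.0


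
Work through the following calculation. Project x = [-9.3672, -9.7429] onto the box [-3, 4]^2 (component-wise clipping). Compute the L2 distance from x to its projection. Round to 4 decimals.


Project each component onto [-3, 4].
clip(-9.3672) = -3.0, clip(-9.7429) = -3.0
Projection = [-3.0, -3.0]
Squared diffs: [40.5412, 45.4667]
Distance = sqrt(86.0079) = 9.274


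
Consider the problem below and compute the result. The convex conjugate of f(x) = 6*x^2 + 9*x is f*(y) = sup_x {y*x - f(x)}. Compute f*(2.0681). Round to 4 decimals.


f*(y) = sup_x {y*x - a*x^2 - b*x} = sup_x {(y-b)*x - a*x^2}
FOC: (y - b) - 2a*x = 0 => x* = (y - b)/(2a)
x* = (2.0681 - 9)/(2*6) = -0.5777
f*(2.0681) = (y-b)^2/(4a) = (2.0681 - 9)^2/(4*6)
= 48.0512/24 = 2.0021


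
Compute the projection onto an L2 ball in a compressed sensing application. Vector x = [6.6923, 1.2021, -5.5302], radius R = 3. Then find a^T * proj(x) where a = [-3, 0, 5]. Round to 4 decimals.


Step 1: Compute ||x|| (intermediates to 6 decimals).
||x|| = sqrt(6.6923^2 + 1.2021^2 + (-5.5302)^2) = 8.764419
Step 2: Project.
Since ||x|| > R, scale = R/||x|| = 3/8.764419 = 0.342293, proj(x) = scale * x
proj(x) = [2.290727, 0.41147, -1.892949]
Step 3: Dot product.
a^T * proj(x) = -3*2.290727 + 0*0.41147 + 5*(-1.892949) = -16.3369


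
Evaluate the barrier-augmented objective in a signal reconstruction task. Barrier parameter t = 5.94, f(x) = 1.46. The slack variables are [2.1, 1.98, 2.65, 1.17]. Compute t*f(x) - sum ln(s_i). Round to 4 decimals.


Step 1: Compute log-barrier.
ln values: [0.7419, 0.6831, 0.9746, 0.157]
phi = -(0.7419 + 0.6831 + 0.9746 + 0.157) = -2.5566
Step 2: Compute augmented objective.
t*f(x) = 5.94*1.46 = 8.6724
Total = 8.6724 - 2.5566 = 6.1158


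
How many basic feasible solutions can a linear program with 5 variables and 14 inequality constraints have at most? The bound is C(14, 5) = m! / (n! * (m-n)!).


Each vertex corresponds to some choice of n active constraints out of m, so the number of vertices is at most C(m, n) = m! / (n!(m-n)!).
m = 14, n = 5
Numerator: 14 * 13 * 12 * 11 * 10
Denominator: 5! = 120
C(14, 5) = 2002


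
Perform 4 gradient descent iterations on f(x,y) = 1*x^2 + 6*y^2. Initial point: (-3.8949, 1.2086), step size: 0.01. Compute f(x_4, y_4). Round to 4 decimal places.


Gradient descent on f(x,y) = 1*x^2 + 6*y^2.
Starting point: (-3.8949, 1.2086), alpha = 0.01
Step 1: grad_x = 2*1*-3.8949 = -7.7898, grad_y = 2*6*1.2086 = 14.5032
  x_1 = -3.8949 - 0.01*-7.7898 = -3.817
  y_1 = 1.2086 - 0.01*14.5032 = 1.0636
Step 2: grad_x = 2*1*-3.817 = -7.634, grad_y = 2*6*1.0636 = 12.7628
  x_2 = -3.817 - 0.01*-7.634 = -3.7407
  y_2 = 1.0636 - 0.01*12.7628 = 0.9359
Step 3: grad_x = 2*1*-3.7407 = -7.4813, grad_y = 2*6*0.9359 = 11.2313
  x_3 = -3.7407 - 0.01*-7.4813 = -3.6658
  y_3 = 0.9359 - 0.01*11.2313 = 0.8236
Step 4: grad_x = 2*1*-3.6658 = -7.3317, grad_y = 2*6*0.8236 = 9.8835
  x_4 = -3.6658 - 0.01*-7.3317 = -3.5925
  y_4 = 0.8236 - 0.01*9.8835 = 0.7248
f(-3.5925, 0.7248) = 1*(-3.5925)^2 + 6*0.7248^2 = 16.0582


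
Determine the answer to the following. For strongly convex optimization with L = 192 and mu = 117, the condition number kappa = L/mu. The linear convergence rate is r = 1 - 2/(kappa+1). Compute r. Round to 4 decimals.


Step 1: Compute the condition number.
kappa = L/mu = 192/117 = 1.641
Step 2: Compute the convergence rate.
r = 1 - 2/(kappa + 1) = 1 - 2*mu/(L + mu) = (L - mu)/(L + mu) = 75/309 = 0.2427


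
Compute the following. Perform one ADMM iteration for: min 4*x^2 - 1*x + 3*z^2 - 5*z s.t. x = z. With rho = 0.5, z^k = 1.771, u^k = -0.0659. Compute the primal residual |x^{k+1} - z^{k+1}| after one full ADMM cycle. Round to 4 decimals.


ADMM iteration with rho = 0.5, z^k = 1.771, u^k = -0.0659
Step 1: x-update.
Minimize 4*x^2 - 1*x + (0.5/2)*(x - 1.771 - 0.0659)^2
FOC: (2*4 + 0.5)*x = 1 + 0.5*(1.771 + 0.0659)
x^{k+1} = 0.2257
Step 2: z-update.
Minimize 3*z^2 - 5*z + (0.5/2)*(0.2257 - z - 0.0659)^2
FOC: (2*3 + 0.5)*z = 5 + 0.5*(0.2257 - 0.0659)
z^{k+1} = 0.7815
Step 3: u-update.
u^{k+1} = -0.0659 + 0.2257 - 0.7815 = -0.6217
Step 4: Primal residual = |0.2257 - 0.7815| = 0.5558


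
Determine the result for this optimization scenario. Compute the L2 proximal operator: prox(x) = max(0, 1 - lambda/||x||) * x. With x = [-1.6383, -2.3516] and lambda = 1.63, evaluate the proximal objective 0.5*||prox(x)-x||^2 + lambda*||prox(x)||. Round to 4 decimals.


Step 1: Compute ||x||.
||x|| = 2.866
Step 2: Compute scaling factor.
scale = max(0, 1 - 1.63/2.866) = 0.4313
Step 3: prox(x) = [-0.7065, -1.0142]
||prox(x)|| = 1.236
Step 4: Proximal objective.
0.5*||prox-x||^2 = 1.3285
lambda*||prox|| = 2.0147
Total = 3.3432


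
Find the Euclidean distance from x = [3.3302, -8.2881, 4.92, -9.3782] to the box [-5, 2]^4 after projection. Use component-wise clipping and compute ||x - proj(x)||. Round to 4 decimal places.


Project each component onto [-5, 2].
clip(3.3302) = 2.0, clip(-8.2881) = -5.0, clip(4.92) = 2.0, clip(-9.3782) = -5.0
Projection = [2.0, -5.0, 2.0, -5.0]
Squared diffs: [1.7694, 10.8116, 8.5264, 19.1686]
Distance = sqrt(40.276) = 6.3463


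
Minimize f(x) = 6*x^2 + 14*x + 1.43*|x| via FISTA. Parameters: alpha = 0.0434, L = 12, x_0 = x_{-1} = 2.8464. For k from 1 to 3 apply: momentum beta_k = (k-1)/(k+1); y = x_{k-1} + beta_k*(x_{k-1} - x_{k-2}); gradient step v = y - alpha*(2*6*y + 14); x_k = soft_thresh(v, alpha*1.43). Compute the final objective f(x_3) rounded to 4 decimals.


FISTA on f(x) = 6*x^2 + 14*x + 1.43*|x|
L = 12, alpha = 0.0434
Iteration 1: beta = 0.0, y = 2.8464 + 0.0*(2.8464 - 2.8464) = 2.8464
  grad(y) = 48.1568, v = y - alpha*grad = 0.7564
  prox(v) = soft_thresh(0.7564, 0.0621) = 0.6943
Iteration 2: beta = 0.3333, y = 0.6943 + 0.3333*(0.6943 - 2.8464) = -0.023
  grad(y) = 13.7237, v = y - alpha*grad = -0.6186
  prox(v) = soft_thresh(-0.6186, 0.0621) = -0.5566
Iteration 3: beta = 0.5, y = -0.5566 + 0.5*(-0.5566 - 0.6943) = -1.182
  grad(y) = -0.1843, v = y - alpha*grad = -1.174
  prox(v) = soft_thresh(-1.174, 0.0621) = -1.112
f(x_3) = 6*(-1.112)^2 + 14*(-1.112) + 1.43*|-1.112| = -6.5586


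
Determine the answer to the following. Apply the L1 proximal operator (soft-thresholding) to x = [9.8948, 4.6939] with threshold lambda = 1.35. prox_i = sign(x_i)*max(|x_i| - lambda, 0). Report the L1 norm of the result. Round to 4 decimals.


Soft-thresholding with lambda = 1.35:
prox(9.8948) = sign(9.8948)*max(|9.8948| - 1.35, 0) = 8.5448
prox(4.6939) = sign(4.6939)*max(|4.6939| - 1.35, 0) = 3.3439
prox(x) = [8.5448, 3.3439]
||prox(x)||_1 = 8.5448 + 3.3439 = 11.8887


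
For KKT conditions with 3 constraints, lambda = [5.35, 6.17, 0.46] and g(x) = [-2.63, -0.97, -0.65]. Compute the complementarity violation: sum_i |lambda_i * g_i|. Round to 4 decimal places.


KKT complementary slackness check:
lambda_1 * g_1 = 5.35 * -2.63 = -14.0705
lambda_2 * g_2 = 6.17 * -0.97 = -5.9849
lambda_3 * g_3 = 0.46 * -0.65 = -0.299
Total violation = 14.0705 + 5.9849 + 0.299 = 20.3544


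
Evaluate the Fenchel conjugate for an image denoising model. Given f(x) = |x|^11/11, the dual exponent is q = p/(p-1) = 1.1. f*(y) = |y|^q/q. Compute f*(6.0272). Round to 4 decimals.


The conjugate exponent q satisfies 1/p + 1/q = 1.
p = 11, so q = 11/(11 - 1) = 1.1
|y|^q = 6.0272^1.1 = 7.2132
f*(6.0272) = 7.2132 / 1.1 = 6.5574


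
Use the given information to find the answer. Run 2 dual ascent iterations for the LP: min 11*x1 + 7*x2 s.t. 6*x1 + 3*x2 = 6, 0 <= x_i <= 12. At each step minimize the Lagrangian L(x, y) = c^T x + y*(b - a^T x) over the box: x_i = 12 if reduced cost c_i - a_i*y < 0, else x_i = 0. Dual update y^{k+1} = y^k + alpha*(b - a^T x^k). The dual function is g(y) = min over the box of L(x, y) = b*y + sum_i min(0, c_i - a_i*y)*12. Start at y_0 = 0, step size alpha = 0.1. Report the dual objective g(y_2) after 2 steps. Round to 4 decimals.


Dual ascent for LP: min 11*x1 + 7*x2, 6*x1 + 3*x2 = 6, 0 <= x_i <= 12
Step 1: y^k = 0.0, reduced costs: (11.0, 7.0)
  x^k = (0.0, 0.0), subgradient = b - a^T x = 6.0
  y^{k+1} = 0.0 + 0.1*6.0 = 0.6
Step 2: y^k = 0.6, reduced costs: (7.4, 5.2)
  x^k = (0.0, 0.0), subgradient = b - a^T x = 6.0
  y^{k+1} = 0.6 + 0.1*6.0 = 1.2
Dual objective at y_2 = 1.2: reduced costs (3.8, 3.4), box minimizer x = (0.0, 0.0)
g(y_2) = b*y + (c1 - a1*y)*x1 + (c2 - a2*y)*x2 = 6*1.2 + 3.8*0.0 + 3.4*0.0 = 7.2 + 0.0 + 0.0 = 7.2


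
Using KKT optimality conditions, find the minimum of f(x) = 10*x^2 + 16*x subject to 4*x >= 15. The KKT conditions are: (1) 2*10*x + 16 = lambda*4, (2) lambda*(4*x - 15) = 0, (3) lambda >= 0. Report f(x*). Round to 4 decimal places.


Step 1: Try lambda = 0 (constraint inactive).
x_unc = -16/(2*10) = -0.8
Check: 4*-0.8 = -3.2 < 15 -- violated!
Step 2: Constraint must be active: 4*x = 15
x* = 15/4 = 3.75
lambda = (2*10*3.75 + 16)/4 = 22.75
Step 3: Compute optimal value.
f(x*) = 10*3.75^2 + 16*3.75 = 200.625


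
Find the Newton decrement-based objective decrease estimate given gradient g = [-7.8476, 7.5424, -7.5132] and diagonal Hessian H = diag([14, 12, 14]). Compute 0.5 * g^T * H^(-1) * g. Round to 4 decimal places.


Step 1: H is diagonal, so H^(-1) * g = [-0.5605, 0.6285, -0.5367].
Step 2: g^T H^(-1) g = sum_i g_i^2 / H_ii
  = (-7.8476)^2/14 + (7.5424)^2/12 + (-7.5132)^2/14
  = 4.3989 + 4.7406 + 4.032 = 13.1716
Step 3: Objective decrease = 0.5 * g^T H^(-1) g = 6.5858


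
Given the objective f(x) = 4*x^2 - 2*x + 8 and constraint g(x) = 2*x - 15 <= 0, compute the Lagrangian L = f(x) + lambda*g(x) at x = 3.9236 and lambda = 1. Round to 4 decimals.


Step 1: Evaluate f(x).
f(3.9236) = 4*3.9236^2 - 2*3.9236 + 8 = 61.7313
Step 2: Evaluate g(x).
g(3.9236) = 2*3.9236 - 15 = -7.1528
Step 3: Compute Lagrangian.
L = 61.7313 + 1*-7.1528 = 54.5785


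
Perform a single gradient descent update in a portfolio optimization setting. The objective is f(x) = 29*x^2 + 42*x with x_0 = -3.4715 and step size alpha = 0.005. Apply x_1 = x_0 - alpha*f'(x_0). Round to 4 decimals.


We compute the gradient at x_0 and apply the update.
f'(x) = 58*x + 42
f'(-3.4715) = 58*-3.4715 + 42 = -159.347
x_1 = -3.4715 - 0.005*-159.347 = -2.6748


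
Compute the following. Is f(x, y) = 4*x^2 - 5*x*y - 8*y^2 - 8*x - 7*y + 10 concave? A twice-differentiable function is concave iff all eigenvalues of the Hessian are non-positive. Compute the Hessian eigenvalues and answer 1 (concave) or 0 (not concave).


The Hessian of f(x,y) = 4*x^2 - 5*x*y - 8*y^2 - 8*x - 7*y + 10 is:
H = [[8, -5], [-5, -16]]
Trace = 8 - 16 = -8
Determinant = 8*-16 - (-5)^2 = -153
Discriminant = (-8)^2 - 4*-153 = 676.0
Eigenvalues: lambda_1 = -17.0, lambda_2 = 9.0
The function is not concave.

0


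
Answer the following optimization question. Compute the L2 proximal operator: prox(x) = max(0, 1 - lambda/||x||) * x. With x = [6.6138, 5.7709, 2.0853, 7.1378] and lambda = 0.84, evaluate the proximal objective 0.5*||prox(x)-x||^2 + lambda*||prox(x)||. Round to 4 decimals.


Step 1: Compute ||x||.
||x|| = 11.504
Step 2: Compute scaling factor.
scale = max(0, 1 - 0.84/11.504) = 0.927
Step 3: prox(x) = [6.1309, 5.3495, 1.933, 6.6166]
||prox(x)|| = 10.664
Step 4: Proximal objective.
0.5*||prox-x||^2 = 0.3528
lambda*||prox|| = 8.9578
Total = 9.3106


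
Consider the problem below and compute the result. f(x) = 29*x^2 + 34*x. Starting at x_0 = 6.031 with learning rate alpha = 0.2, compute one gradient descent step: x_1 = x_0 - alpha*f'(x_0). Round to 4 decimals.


We compute the gradient at x_0 and apply the update.
f'(x) = 58*x + 34
f'(6.031) = 58*6.031 + 34 = 383.798
x_1 = 6.031 - 0.2*383.798 = -70.7286


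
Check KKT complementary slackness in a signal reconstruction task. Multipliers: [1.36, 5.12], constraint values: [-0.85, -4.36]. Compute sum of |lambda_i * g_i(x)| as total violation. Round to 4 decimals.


KKT complementary slackness check:
lambda_1 * g_1 = 1.36 * -0.85 = -1.156
lambda_2 * g_2 = 5.12 * -4.36 = -22.3232
Total violation = 1.156 + 22.3232 = 23.4792


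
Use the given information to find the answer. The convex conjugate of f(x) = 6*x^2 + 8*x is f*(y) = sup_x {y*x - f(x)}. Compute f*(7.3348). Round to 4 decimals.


f*(y) = sup_x {y*x - a*x^2 - b*x} = sup_x {(y-b)*x - a*x^2}
FOC: (y - b) - 2a*x = 0 => x* = (y - b)/(2a)
x* = (7.3348 - 8)/(2*6) = -0.0554
f*(7.3348) = (y-b)^2/(4a) = (7.3348 - 8)^2/(4*6)
= 0.4425/24 = 0.0184


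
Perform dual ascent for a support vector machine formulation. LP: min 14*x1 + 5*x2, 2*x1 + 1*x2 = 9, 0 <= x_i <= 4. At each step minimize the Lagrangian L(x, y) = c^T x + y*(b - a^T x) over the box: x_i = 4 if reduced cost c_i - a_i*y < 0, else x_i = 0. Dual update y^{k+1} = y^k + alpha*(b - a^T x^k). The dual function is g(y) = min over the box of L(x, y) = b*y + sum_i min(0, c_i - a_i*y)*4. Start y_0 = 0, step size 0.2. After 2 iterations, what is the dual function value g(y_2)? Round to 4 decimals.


Dual ascent for LP: min 14*x1 + 5*x2, 2*x1 + 1*x2 = 9, 0 <= x_i <= 4
Step 1: y^k = 0.0, reduced costs: (14.0, 5.0)
  x^k = (0.0, 0.0), subgradient = b - a^T x = 9.0
  y^{k+1} = 0.0 + 0.2*9.0 = 1.8
Step 2: y^k = 1.8, reduced costs: (10.4, 3.2)
  x^k = (0.0, 0.0), subgradient = b - a^T x = 9.0
  y^{k+1} = 1.8 + 0.2*9.0 = 3.6
Dual objective at y_2 = 3.6: reduced costs (6.8, 1.4), box minimizer x = (0.0, 0.0)
g(y_2) = b*y + (c1 - a1*y)*x1 + (c2 - a2*y)*x2 = 9*3.6 + 6.8*0.0 + 1.4*0.0 = 32.4 + 0.0 + 0.0 = 32.4


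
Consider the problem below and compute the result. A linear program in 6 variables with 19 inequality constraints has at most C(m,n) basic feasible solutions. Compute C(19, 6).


Each vertex corresponds to some choice of n active constraints out of m, so the number of vertices is at most C(m, n) = m! / (n!(m-n)!).
m = 19, n = 6
Numerator: 19 * 18 * 17 * 16 * 15 * 14
Denominator: 6! = 720
C(19, 6) = 27132


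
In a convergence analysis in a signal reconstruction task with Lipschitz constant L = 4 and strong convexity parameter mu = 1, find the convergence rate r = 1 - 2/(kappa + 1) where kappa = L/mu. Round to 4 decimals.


Step 1: Compute the condition number.
kappa = L/mu = 4/1 = 4.0
Step 2: Compute the convergence rate.
r = 1 - 2/(kappa + 1) = 1 - 2*mu/(L + mu) = (L - mu)/(L + mu) = 3/5 = 0.6


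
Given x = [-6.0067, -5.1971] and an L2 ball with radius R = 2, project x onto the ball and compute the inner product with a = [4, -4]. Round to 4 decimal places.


Step 1: Compute ||x|| (intermediates to 6 decimals).
||x|| = sqrt((-6.0067)^2 + (-5.1971)^2) = 7.94294
Step 2: Project.
Since ||x|| > R, scale = R/||x|| = 2/7.94294 = 0.251796, proj(x) = scale * x
proj(x) = [-1.512463, -1.308609]
Step 3: Dot product.
a^T * proj(x) = 4*(-1.512463) - 4*(-1.308609) = -0.8154
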